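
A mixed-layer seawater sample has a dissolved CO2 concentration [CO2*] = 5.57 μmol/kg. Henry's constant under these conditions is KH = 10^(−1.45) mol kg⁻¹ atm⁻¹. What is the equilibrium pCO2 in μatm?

KH = 10^(−1.45) = 3.548×10^-2 mol kg⁻¹ atm⁻¹
pCO2 = [CO2*]/KH = 5.57×10^-6 / 3.548×10^-2 = 1.57×10^-4 atm = 157 μatm

pCO2 = 157 μatm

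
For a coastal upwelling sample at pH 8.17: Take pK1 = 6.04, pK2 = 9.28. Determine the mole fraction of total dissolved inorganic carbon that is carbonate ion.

α₂ = 1 / (1 + [H⁺]/K2 + [H⁺]²/(K1K2)) = 1 / (1 + 10^+1.11 + 10^-1.02)
   = 1 / (1 + 12.882 + 0.095499) = 1/13.978 = 0.07154

α₂ = 0.0715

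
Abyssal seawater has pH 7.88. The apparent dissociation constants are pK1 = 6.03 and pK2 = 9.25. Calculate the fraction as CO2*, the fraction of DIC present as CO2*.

α₀ = 1 / (1 + K1/[H⁺] + K1K2/[H⁺]²) = 1 / (1 + 10^+1.85 + 10^+0.48)
   = 1 / (1 + 70.795 + 3.0200) = 1/74.815 = 0.01337

α₀ = 0.0134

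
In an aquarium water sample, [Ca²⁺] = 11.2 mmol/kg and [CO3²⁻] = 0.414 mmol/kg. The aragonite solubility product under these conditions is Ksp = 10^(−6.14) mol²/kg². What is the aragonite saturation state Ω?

Ω = 6.40

Ksp = 10^(−6.14) = 7.244×10^-7
Ω = [Ca²⁺][CO3²⁻]/Ksp = (11.2×10^-3)(0.414×10^-3) / 7.244×10^-7 = 6.40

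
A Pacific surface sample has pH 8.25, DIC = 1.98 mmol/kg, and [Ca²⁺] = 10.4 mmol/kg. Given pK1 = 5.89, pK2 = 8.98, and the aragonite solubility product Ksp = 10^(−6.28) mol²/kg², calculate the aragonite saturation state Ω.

α₂ = 1 / (1 + [H⁺]/K2 + [H⁺]²/(K1K2)) = 1 / (1 + 10^+0.73 + 10^-1.63)
   = 1 / (1 + 5.3703 + 0.023442) = 1/6.3938 = 0.1564
[CO3²⁻] = α₂ × DIC = 0.1564 × 1.98 = 0.3097 mmol/kg
Ksp = 10^(−6.28) = 5.248×10^-7
Ω = [Ca²⁺][CO3²⁻]/Ksp = (10.4×10^-3)(3.097×10^-4) / 5.248×10^-7 = 6.14

Ω = 6.14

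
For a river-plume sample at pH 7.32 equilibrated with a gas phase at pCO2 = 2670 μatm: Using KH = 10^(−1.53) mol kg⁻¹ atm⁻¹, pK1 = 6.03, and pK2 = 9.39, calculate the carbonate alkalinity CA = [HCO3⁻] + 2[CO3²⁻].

[CO2*] = KH · pCO2 = 10^(−1.53) × 2670×10^-6 = 7.880×10^-5 mol/kg
α₀ = 1/(1 + K1/[H⁺] + K1K2/[H⁺]²) = 1/(1 + 10^+1.29 + 10^-0.78) = 0.04839
DIC = [CO2*]/α₀ = 7.880×10^-5 / 0.04839 = 1.628 mmol/kg
CA = (α₁ + 2α₂)·DIC = (0.9436 + 2×0.008031) × 1.628 = 1.56 mmol/kg

CA = 1.56 mmol/kg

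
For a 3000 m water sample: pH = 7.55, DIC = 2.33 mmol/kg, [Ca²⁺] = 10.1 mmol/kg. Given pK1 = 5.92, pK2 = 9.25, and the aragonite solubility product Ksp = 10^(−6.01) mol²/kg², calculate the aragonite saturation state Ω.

Ω = 0.460

α₂ = 1 / (1 + [H⁺]/K2 + [H⁺]²/(K1K2)) = 1 / (1 + 10^+1.70 + 10^+0.07)
   = 1 / (1 + 50.119 + 1.1749) = 1/52.294 = 0.01912
[CO3²⁻] = α₂ × DIC = 0.01912 × 2.33 = 0.04456 mmol/kg
Ksp = 10^(−6.01) = 9.772×10^-7
Ω = [Ca²⁺][CO3²⁻]/Ksp = (10.1×10^-3)(4.456×10^-5) / 9.772×10^-7 = 0.460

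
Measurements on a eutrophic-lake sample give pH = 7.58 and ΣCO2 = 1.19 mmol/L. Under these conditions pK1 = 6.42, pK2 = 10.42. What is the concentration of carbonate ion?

[CO3²⁻] = 1.61 μmol/L

α₂ = 1 / (1 + [H⁺]/K2 + [H⁺]²/(K1K2)) = 1 / (1 + 10^+2.84 + 10^+1.68)
   = 1 / (1 + 691.83 + 47.863) = 1/740.69 = 0.001350
[CO3²⁻] = α₂ × DIC = 0.001350 × 1.19 = 0.00161 mmol/L = 1.61 μmol/L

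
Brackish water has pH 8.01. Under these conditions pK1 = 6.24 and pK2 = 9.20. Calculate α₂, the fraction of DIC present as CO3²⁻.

α₂ = 1 / (1 + [H⁺]/K2 + [H⁺]²/(K1K2)) = 1 / (1 + 10^+1.19 + 10^-0.58)
   = 1 / (1 + 15.488 + 0.26303) = 1/16.751 = 0.05970

α₂ = 0.0597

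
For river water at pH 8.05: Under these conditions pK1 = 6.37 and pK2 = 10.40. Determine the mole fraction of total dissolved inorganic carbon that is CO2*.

α₀ = 0.0204

α₀ = 1 / (1 + K1/[H⁺] + K1K2/[H⁺]²) = 1 / (1 + 10^+1.68 + 10^-0.67)
   = 1 / (1 + 47.863 + 0.21380) = 1/49.077 = 0.02038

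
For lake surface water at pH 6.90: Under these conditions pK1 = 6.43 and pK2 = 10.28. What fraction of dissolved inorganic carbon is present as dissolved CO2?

α₀ = 1 / (1 + K1/[H⁺] + K1K2/[H⁺]²) = 1 / (1 + 10^+0.47 + 10^-2.91)
   = 1 / (1 + 2.9512 + 0.0012303) = 1/3.9524 = 0.2530

α₀ = 0.253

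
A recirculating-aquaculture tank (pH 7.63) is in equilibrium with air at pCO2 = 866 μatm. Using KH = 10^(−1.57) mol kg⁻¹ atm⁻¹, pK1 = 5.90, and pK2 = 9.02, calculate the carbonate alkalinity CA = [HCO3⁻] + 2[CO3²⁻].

CA = 1.35 mmol/kg

[CO2*] = KH · pCO2 = 10^(−1.57) × 866×10^-6 = 2.331×10^-5 mol/kg
α₀ = 1/(1 + K1/[H⁺] + K1K2/[H⁺]²) = 1/(1 + 10^+1.73 + 10^+0.34) = 0.01758
DIC = [CO2*]/α₀ = 2.331×10^-5 / 0.01758 = 1.326 mmol/kg
CA = (α₁ + 2α₂)·DIC = (0.9440 + 2×0.03846) × 1.326 = 1.35 mmol/kg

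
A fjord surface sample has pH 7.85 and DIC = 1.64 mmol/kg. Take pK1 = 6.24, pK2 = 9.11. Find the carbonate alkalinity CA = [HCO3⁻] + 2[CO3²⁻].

CA = [HCO3⁻] + 2[CO3²⁻] = (α₁ + 2α₂)·DIC
At pH 7.85: [H⁺]/K1 = 10^-1.61 = 0.024547, K2/[H⁺] = 10^-1.26 = 0.054954
α₁ = 1/(1 + 0.024547 + 0.054954) = 1/1.0795 = 0.9264; α₂ = α₁·K2/[H⁺] = 0.05091
α₁ + 2α₂ = 1.0282
CA = 1.0282 × 1.64 = 1.69 mmol/kg

CA = 1.69 mmol/kg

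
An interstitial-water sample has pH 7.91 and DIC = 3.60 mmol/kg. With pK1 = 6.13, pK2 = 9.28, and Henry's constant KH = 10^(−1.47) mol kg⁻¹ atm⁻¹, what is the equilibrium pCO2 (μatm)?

α₀ = 1 / (1 + K1/[H⁺] + K1K2/[H⁺]²) = 1 / (1 + 10^+1.78 + 10^+0.41)
   = 1 / (1 + 60.256 + 2.5704) = 1/63.826 = 0.01567
[CO2*] = α₀ × DIC = 0.01567 × 3.60 = 0.05640 mmol/kg
pCO2 = [CO2*]/KH = 5.640×10^-5 / 3.388×10^-2 = 1660 μatm

pCO2 = 1660 μatm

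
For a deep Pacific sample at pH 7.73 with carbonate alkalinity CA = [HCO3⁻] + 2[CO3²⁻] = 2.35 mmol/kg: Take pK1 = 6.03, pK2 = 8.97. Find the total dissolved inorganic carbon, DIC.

DIC = 2.27 mmol/kg

CA = [HCO3⁻] + 2[CO3²⁻] = (α₁ + 2α₂)·DIC
At pH 7.73: [H⁺]/K1 = 10^-1.70 = 0.019953, K2/[H⁺] = 10^-1.24 = 0.057544
α₁ = 1/(1 + 0.019953 + 0.057544) = 1/1.0775 = 0.9281; α₂ = α₁·K2/[H⁺] = 0.05341
α₁ + 2α₂ = 1.0349
DIC = CA / (α₁ + 2α₂) = 2.35 / 1.0349 = 2.27 mmol/kg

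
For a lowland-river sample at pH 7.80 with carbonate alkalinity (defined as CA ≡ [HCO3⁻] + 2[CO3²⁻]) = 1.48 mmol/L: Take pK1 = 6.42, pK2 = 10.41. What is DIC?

DIC = 1.54 mmol/L

CA = [HCO3⁻] + 2[CO3²⁻] = (α₁ + 2α₂)·DIC
At pH 7.80: [H⁺]/K1 = 10^-1.38 = 0.041687, K2/[H⁺] = 10^-2.61 = 0.0024547
α₁ = 1/(1 + 0.041687 + 0.0024547) = 1/1.0441 = 0.9577; α₂ = α₁·K2/[H⁺] = 0.002351
α₁ + 2α₂ = 0.9624
DIC = CA / (α₁ + 2α₂) = 1.48 / 0.9624 = 1.54 mmol/L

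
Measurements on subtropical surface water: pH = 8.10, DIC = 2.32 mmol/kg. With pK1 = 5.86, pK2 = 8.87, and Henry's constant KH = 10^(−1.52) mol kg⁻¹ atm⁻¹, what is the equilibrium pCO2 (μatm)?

pCO2 = 376 μatm

α₀ = 1 / (1 + K1/[H⁺] + K1K2/[H⁺]²) = 1 / (1 + 10^+2.24 + 10^+1.47)
   = 1 / (1 + 173.78 + 29.512) = 1/204.29 = 0.004895
[CO2*] = α₀ × DIC = 0.004895 × 2.32 = 0.01136 mmol/kg = 11.36 μmol/kg
pCO2 = [CO2*]/KH = 1.136×10^-5 / 3.020×10^-2 = 376 μatm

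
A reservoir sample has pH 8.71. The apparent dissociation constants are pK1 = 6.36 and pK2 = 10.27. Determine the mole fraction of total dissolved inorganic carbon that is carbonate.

α₂ = 0.0267

α₂ = 1 / (1 + [H⁺]/K2 + [H⁺]²/(K1K2)) = 1 / (1 + 10^+1.56 + 10^-0.79)
   = 1 / (1 + 36.308 + 0.16218) = 1/37.470 = 0.02669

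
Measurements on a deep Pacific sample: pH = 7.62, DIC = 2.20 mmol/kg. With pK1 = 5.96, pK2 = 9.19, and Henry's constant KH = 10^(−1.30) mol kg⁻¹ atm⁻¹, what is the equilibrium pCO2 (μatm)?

α₀ = 1 / (1 + K1/[H⁺] + K1K2/[H⁺]²) = 1 / (1 + 10^+1.66 + 10^+0.09)
   = 1 / (1 + 45.709 + 1.2303) = 1/47.939 = 0.02086
[CO2*] = α₀ × DIC = 0.02086 × 2.20 = 0.04589 mmol/kg
pCO2 = [CO2*]/KH = 4.589×10^-5 / 5.012×10^-2 = 916 μatm

pCO2 = 916 μatm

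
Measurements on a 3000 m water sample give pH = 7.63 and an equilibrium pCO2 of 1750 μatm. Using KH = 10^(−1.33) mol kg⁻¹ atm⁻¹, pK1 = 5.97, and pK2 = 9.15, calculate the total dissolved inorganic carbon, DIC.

[CO2*] = KH · pCO2 = 10^(−1.33) × 1750×10^-6 = 8.185×10^-5 mol/kg
α₀ = 1/(1 + K1/[H⁺] + K1K2/[H⁺]²) = 1/(1 + 10^+1.66 + 10^+0.14) = 0.02079
DIC = [CO2*]/α₀ = 8.185×10^-5 / 0.02079 = 3.94 mmol/kg

DIC = 3.94 mmol/kg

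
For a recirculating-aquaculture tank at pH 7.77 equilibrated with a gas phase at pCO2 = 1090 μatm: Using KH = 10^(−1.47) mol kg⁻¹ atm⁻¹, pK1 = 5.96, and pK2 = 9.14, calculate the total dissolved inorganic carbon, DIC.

[CO2*] = KH · pCO2 = 10^(−1.47) × 1090×10^-6 = 3.693×10^-5 mol/kg
α₀ = 1/(1 + K1/[H⁺] + K1K2/[H⁺]²) = 1/(1 + 10^+1.81 + 10^+0.44) = 0.01464
DIC = [CO2*]/α₀ = 3.693×10^-5 / 0.01464 = 2.52 mmol/kg

DIC = 2.52 mmol/kg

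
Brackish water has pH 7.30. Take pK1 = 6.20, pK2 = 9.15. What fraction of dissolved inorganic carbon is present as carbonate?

α₂ = 1 / (1 + [H⁺]/K2 + [H⁺]²/(K1K2)) = 1 / (1 + 10^+1.85 + 10^+0.75)
   = 1 / (1 + 70.795 + 5.6234) = 1/77.418 = 0.01292

α₂ = 0.0129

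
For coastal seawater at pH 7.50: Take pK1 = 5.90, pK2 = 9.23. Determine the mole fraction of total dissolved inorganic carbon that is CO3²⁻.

α₂ = 1 / (1 + [H⁺]/K2 + [H⁺]²/(K1K2)) = 1 / (1 + 10^+1.73 + 10^+0.13)
   = 1 / (1 + 53.703 + 1.3490) = 1/56.052 = 0.01784

α₂ = 0.0178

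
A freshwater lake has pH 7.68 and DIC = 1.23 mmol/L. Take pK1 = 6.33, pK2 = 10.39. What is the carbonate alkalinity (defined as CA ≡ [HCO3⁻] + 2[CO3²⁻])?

CA = 1.18 mmol/L

CA = [HCO3⁻] + 2[CO3²⁻] = (α₁ + 2α₂)·DIC
At pH 7.68: [H⁺]/K1 = 10^-1.35 = 0.044668, K2/[H⁺] = 10^-2.71 = 0.0019498
α₁ = 1/(1 + 0.044668 + 0.0019498) = 1/1.0466 = 0.9555; α₂ = α₁·K2/[H⁺] = 0.001863
α₁ + 2α₂ = 0.9592
CA = 0.9592 × 1.23 = 1.18 mmol/L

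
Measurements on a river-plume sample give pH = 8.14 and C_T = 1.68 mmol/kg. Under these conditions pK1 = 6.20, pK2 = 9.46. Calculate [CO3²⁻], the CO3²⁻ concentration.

[CO3²⁻] = 0.0759 mmol/kg

α₂ = 1 / (1 + [H⁺]/K2 + [H⁺]²/(K1K2)) = 1 / (1 + 10^+1.32 + 10^-0.62)
   = 1 / (1 + 20.893 + 0.23988) = 1/22.133 = 0.04518
[CO3²⁻] = α₂ × DIC = 0.04518 × 1.68 = 0.0759 mmol/kg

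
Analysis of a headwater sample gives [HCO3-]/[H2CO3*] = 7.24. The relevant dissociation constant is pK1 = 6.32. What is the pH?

From K1 = [H⁺][HCO3-]/[H2CO3*]:  pH = pK1 + log₁₀([HCO3-]/[H2CO3*])
log₁₀(7.24) = +0.860
pH = 6.32 + (+0.860) = 7.18

pH = 7.18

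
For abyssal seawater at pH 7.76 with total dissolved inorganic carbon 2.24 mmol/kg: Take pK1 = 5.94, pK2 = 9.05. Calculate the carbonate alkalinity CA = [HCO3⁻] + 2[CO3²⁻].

CA = [HCO3⁻] + 2[CO3²⁻] = (α₁ + 2α₂)·DIC
At pH 7.76: [H⁺]/K1 = 10^-1.82 = 0.015136, K2/[H⁺] = 10^-1.29 = 0.051286
α₁ = 1/(1 + 0.015136 + 0.051286) = 1/1.0664 = 0.9377; α₂ = α₁·K2/[H⁺] = 0.04809
α₁ + 2α₂ = 1.0339
CA = 1.0339 × 2.24 = 2.32 mmol/kg

CA = 2.32 mmol/kg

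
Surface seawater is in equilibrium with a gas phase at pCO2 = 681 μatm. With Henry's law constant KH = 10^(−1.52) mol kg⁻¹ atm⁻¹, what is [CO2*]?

KH = 10^(−1.52) = 3.020×10^-2 mol kg⁻¹ atm⁻¹
[CO2*] = KH · pCO2 = 3.020×10^-2 × 681×10^-6 atm = 2.06×10^-5 mol/kg

[CO2*] = 20.6 μmol/kg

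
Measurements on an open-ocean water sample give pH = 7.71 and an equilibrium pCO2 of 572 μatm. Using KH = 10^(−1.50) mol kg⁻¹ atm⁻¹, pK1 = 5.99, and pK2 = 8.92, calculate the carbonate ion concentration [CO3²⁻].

[CO3²⁻] = 0.0585 mmol/kg

[CO2*] = KH · pCO2 = 10^(−1.50) × 572×10^-6 = 1.809×10^-5 mol/kg
α₀ = 1/(1 + K1/[H⁺] + K1K2/[H⁺]²) = 1/(1 + 10^+1.72 + 10^+0.51) = 0.01763
DIC = [CO2*]/α₀ = 1.809×10^-5 / 0.01763 = 1.026 mmol/kg
[CO3²⁻] = α₂·DIC; α₂ = 0.05705, so [CO3²⁻] = 0.05705 × 1.026 = 0.0585 mmol/kg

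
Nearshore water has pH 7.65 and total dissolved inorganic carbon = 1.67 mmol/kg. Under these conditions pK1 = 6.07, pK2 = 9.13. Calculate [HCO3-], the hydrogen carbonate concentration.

[HCO3⁻] = 1.58 mmol/kg

α₁ = 1 / (1 + [H⁺]/K1 + K2/[H⁺]) = 1 / (1 + 10^-1.58 + 10^-1.48)
   = 1 / (1 + 0.026303 + 0.033113) = 1/1.0594 = 0.9439
[HCO3⁻] = α₁ × DIC = 0.9439 × 1.67 = 1.58 mmol/kg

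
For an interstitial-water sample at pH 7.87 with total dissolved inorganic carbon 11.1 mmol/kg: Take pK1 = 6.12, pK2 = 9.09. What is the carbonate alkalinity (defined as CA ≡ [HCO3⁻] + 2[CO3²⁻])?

CA = [HCO3⁻] + 2[CO3²⁻] = (α₁ + 2α₂)·DIC
At pH 7.87: [H⁺]/K1 = 10^-1.75 = 0.017783, K2/[H⁺] = 10^-1.22 = 0.060256
α₁ = 1/(1 + 0.017783 + 0.060256) = 1/1.0780 = 0.9276; α₂ = α₁·K2/[H⁺] = 0.05589
α₁ + 2α₂ = 1.0394
CA = 1.0394 × 11.1 = 11.5 mmol/kg

CA = 11.5 mmol/kg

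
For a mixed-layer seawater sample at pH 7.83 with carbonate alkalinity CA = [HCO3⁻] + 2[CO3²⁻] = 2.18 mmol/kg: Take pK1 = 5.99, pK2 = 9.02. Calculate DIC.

CA = [HCO3⁻] + 2[CO3²⁻] = (α₁ + 2α₂)·DIC
At pH 7.83: [H⁺]/K1 = 10^-1.84 = 0.014454, K2/[H⁺] = 10^-1.19 = 0.064565
α₁ = 1/(1 + 0.014454 + 0.064565) = 1/1.0790 = 0.9268; α₂ = α₁·K2/[H⁺] = 0.05984
α₁ + 2α₂ = 1.0464
DIC = CA / (α₁ + 2α₂) = 2.18 / 1.0464 = 2.08 mmol/kg

DIC = 2.08 mmol/kg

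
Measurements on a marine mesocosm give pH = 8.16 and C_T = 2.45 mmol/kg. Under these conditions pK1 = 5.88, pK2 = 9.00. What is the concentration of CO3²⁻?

α₂ = 1 / (1 + [H⁺]/K2 + [H⁺]²/(K1K2)) = 1 / (1 + 10^+0.84 + 10^-1.44)
   = 1 / (1 + 6.9183 + 0.036308) = 1/7.9546 = 0.1257
[CO3²⁻] = α₂ × DIC = 0.1257 × 2.45 = 0.308 mmol/kg

[CO3²⁻] = 0.308 mmol/kg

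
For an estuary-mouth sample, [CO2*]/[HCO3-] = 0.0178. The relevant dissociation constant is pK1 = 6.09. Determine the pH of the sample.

From K1 = [H⁺][HCO3-]/[CO2*]:  pH = pK1 − log₁₀([CO2*]/[HCO3-])
log₁₀(0.0178) = -1.750
pH = 6.09 − (-1.750) = 7.84

pH = 7.84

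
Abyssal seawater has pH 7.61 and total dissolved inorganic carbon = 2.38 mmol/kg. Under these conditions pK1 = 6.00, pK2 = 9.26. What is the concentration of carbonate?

α₂ = 1 / (1 + [H⁺]/K2 + [H⁺]²/(K1K2)) = 1 / (1 + 10^+1.65 + 10^+0.04)
   = 1 / (1 + 44.668 + 1.0965) = 1/46.765 = 0.02138
[CO3²⁻] = α₂ × DIC = 0.02138 × 2.38 = 0.0509 mmol/kg

[CO3²⁻] = 0.0509 mmol/kg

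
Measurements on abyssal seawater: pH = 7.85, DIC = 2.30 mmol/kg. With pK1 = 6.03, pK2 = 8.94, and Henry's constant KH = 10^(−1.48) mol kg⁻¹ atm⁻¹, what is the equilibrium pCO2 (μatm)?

α₀ = 1 / (1 + K1/[H⁺] + K1K2/[H⁺]²) = 1 / (1 + 10^+1.82 + 10^+0.73)
   = 1 / (1 + 66.069 + 5.3703) = 1/72.440 = 0.01380
[CO2*] = α₀ × DIC = 0.01380 × 2.30 = 0.03175 mmol/kg
pCO2 = [CO2*]/KH = 3.175×10^-5 / 3.311×10^-2 = 959 μatm

pCO2 = 959 μatm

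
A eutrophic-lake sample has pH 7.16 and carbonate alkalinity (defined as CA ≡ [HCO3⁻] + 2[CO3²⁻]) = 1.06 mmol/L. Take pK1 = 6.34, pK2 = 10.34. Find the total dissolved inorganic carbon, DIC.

DIC = 1.22 mmol/L

CA = [HCO3⁻] + 2[CO3²⁻] = (α₁ + 2α₂)·DIC
At pH 7.16: [H⁺]/K1 = 10^-0.82 = 0.15136, K2/[H⁺] = 10^-3.18 = 0.00066069
α₁ = 1/(1 + 0.15136 + 0.00066069) = 1/1.1520 = 0.8680; α₂ = α₁·K2/[H⁺] = 0.0005735
α₁ + 2α₂ = 0.8692
DIC = CA / (α₁ + 2α₂) = 1.06 / 0.8692 = 1.22 mmol/L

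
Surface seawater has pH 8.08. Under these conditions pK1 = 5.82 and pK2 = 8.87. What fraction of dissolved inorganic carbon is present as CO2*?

α₀ = 0.00471

α₀ = 1 / (1 + K1/[H⁺] + K1K2/[H⁺]²) = 1 / (1 + 10^+2.26 + 10^+1.47)
   = 1 / (1 + 181.97 + 29.512) = 1/212.48 = 0.004706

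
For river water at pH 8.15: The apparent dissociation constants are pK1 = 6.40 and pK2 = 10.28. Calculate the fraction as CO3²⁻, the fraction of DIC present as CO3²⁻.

α₂ = 1 / (1 + [H⁺]/K2 + [H⁺]²/(K1K2)) = 1 / (1 + 10^+2.13 + 10^+0.38)
   = 1 / (1 + 134.90 + 2.3988) = 1/138.30 = 0.007231

α₂ = 0.00723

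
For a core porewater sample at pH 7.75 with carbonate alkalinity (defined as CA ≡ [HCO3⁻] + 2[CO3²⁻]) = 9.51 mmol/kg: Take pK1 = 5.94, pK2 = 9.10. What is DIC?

CA = [HCO3⁻] + 2[CO3²⁻] = (α₁ + 2α₂)·DIC
At pH 7.75: [H⁺]/K1 = 10^-1.81 = 0.015488, K2/[H⁺] = 10^-1.35 = 0.044668
α₁ = 1/(1 + 0.015488 + 0.044668) = 1/1.0602 = 0.9433; α₂ = α₁·K2/[H⁺] = 0.04213
α₁ + 2α₂ = 1.0275
DIC = CA / (α₁ + 2α₂) = 9.51 / 1.0275 = 9.26 mmol/kg

DIC = 9.26 mmol/kg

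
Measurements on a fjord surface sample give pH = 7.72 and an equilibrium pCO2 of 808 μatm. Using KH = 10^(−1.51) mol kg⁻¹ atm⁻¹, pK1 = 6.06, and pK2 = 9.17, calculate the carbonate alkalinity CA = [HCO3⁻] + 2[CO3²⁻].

CA = 1.22 mmol/kg

[CO2*] = KH · pCO2 = 10^(−1.51) × 808×10^-6 = 2.497×10^-5 mol/kg
α₀ = 1/(1 + K1/[H⁺] + K1K2/[H⁺]²) = 1/(1 + 10^+1.66 + 10^+0.21) = 0.02069
DIC = [CO2*]/α₀ = 2.497×10^-5 / 0.02069 = 1.207 mmol/kg
CA = (α₁ + 2α₂)·DIC = (0.9458 + 2×0.03356) × 1.207 = 1.22 mmol/kg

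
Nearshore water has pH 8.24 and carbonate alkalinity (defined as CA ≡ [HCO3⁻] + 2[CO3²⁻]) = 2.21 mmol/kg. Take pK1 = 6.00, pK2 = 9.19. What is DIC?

DIC = 2.02 mmol/kg

CA = [HCO3⁻] + 2[CO3²⁻] = (α₁ + 2α₂)·DIC
At pH 8.24: [H⁺]/K1 = 10^-2.24 = 0.0057544, K2/[H⁺] = 10^-0.95 = 0.11220
α₁ = 1/(1 + 0.0057544 + 0.11220) = 1/1.1180 = 0.8945; α₂ = α₁·K2/[H⁺] = 0.1004
α₁ + 2α₂ = 1.0952
DIC = CA / (α₁ + 2α₂) = 2.21 / 1.0952 = 2.02 mmol/kg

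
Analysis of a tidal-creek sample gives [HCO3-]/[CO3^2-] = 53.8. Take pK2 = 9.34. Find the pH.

From K2 = [H⁺][CO3^2-]/[HCO3-]:  pH = pK2 − log₁₀([HCO3-]/[CO3^2-])
log₁₀(53.8) = +1.731
pH = 9.34 − (+1.731) = 7.61

pH = 7.61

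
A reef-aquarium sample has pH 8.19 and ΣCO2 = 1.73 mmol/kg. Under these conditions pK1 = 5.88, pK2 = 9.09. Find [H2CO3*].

[CO2*] = 7.49 μmol/kg

α₀ = 1 / (1 + K1/[H⁺] + K1K2/[H⁺]²) = 1 / (1 + 10^+2.31 + 10^+1.41)
   = 1 / (1 + 204.17 + 25.704) = 1/230.88 = 0.004331
[CO2*] = α₀ × DIC = 0.004331 × 1.73 = 0.00749 mmol/kg = 7.49 μmol/kg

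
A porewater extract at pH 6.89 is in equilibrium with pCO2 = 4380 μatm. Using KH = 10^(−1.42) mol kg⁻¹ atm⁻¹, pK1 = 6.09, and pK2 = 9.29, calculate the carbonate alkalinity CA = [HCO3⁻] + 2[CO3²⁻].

CA = 1.06 mmol/kg

[CO2*] = KH · pCO2 = 10^(−1.42) × 4380×10^-6 = 1.665×10^-4 mol/kg
α₀ = 1/(1 + K1/[H⁺] + K1K2/[H⁺]²) = 1/(1 + 10^+0.80 + 10^-1.60) = 0.1363
DIC = [CO2*]/α₀ = 1.665×10^-4 / 0.1363 = 1.221 mmol/kg
CA = (α₁ + 2α₂)·DIC = (0.8602 + 2×0.003425) × 1.221 = 1.06 mmol/kg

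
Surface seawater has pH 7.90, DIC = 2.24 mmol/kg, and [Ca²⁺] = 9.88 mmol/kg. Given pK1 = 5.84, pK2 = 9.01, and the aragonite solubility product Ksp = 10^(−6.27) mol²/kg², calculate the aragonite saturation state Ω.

Ω = 2.94

α₂ = 1 / (1 + [H⁺]/K2 + [H⁺]²/(K1K2)) = 1 / (1 + 10^+1.11 + 10^-0.95)
   = 1 / (1 + 12.882 + 0.11220) = 1/13.995 = 0.07146
[CO3²⁻] = α₂ × DIC = 0.07146 × 2.24 = 0.1601 mmol/kg
Ksp = 10^(−6.27) = 5.370×10^-7
Ω = [Ca²⁺][CO3²⁻]/Ksp = (9.88×10^-3)(1.601×10^-4) / 5.370×10^-7 = 2.94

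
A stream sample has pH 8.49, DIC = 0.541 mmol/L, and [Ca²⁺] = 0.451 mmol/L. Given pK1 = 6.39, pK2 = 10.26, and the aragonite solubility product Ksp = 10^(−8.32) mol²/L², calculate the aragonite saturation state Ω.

α₂ = 1 / (1 + [H⁺]/K2 + [H⁺]²/(K1K2)) = 1 / (1 + 10^+1.77 + 10^-0.33)
   = 1 / (1 + 58.884 + 0.46774) = 1/60.352 = 0.01657
[CO3²⁻] = α₂ × DIC = 0.01657 × 0.541 = 0.008964 mmol/L = 8.964 μmol/L
Ksp = 10^(−8.32) = 4.786×10^-9
Ω = [Ca²⁺][CO3²⁻]/Ksp = (0.451×10^-3)(8.964×10^-6) / 4.786×10^-9 = 0.845

Ω = 0.845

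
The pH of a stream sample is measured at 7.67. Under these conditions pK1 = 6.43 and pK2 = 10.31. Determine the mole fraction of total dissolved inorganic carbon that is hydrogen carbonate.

α₁ = 0.944

α₁ = 1 / (1 + [H⁺]/K1 + K2/[H⁺]) = 1 / (1 + 10^-1.24 + 10^-2.64)
   = 1 / (1 + 0.057544 + 0.0022909) = 1/1.0598 = 0.9435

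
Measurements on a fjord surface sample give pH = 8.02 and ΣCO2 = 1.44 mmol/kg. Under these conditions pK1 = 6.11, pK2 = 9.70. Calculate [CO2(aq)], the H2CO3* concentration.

α₀ = 1 / (1 + K1/[H⁺] + K1K2/[H⁺]²) = 1 / (1 + 10^+1.91 + 10^+0.23)
   = 1 / (1 + 81.283 + 1.6982) = 1/83.981 = 0.01191
[CO2*] = α₀ × DIC = 0.01191 × 1.44 = 0.0171 mmol/kg = 17.1 μmol/kg

[CO2*] = 17.1 μmol/kg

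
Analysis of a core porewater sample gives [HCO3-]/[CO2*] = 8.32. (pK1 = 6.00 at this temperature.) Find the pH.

From K1 = [H⁺][HCO3-]/[CO2*]:  pH = pK1 + log₁₀([HCO3-]/[CO2*])
log₁₀(8.32) = +0.920
pH = 6.00 + (+0.920) = 6.92

pH = 6.92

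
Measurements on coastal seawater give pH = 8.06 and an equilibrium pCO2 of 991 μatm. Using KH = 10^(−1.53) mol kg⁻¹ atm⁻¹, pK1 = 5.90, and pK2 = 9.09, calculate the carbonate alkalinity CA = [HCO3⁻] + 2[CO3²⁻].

CA = 5.02 mmol/kg

[CO2*] = KH · pCO2 = 10^(−1.53) × 991×10^-6 = 2.925×10^-5 mol/kg
α₀ = 1/(1 + K1/[H⁺] + K1K2/[H⁺]²) = 1/(1 + 10^+2.16 + 10^+1.13) = 0.006288
DIC = [CO2*]/α₀ = 2.925×10^-5 / 0.006288 = 4.651 mmol/kg
CA = (α₁ + 2α₂)·DIC = (0.9089 + 2×0.08482) × 4.651 = 5.02 mmol/kg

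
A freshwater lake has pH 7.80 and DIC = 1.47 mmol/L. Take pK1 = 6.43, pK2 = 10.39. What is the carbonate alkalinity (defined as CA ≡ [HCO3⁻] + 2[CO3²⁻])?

CA = 1.41 mmol/L

CA = [HCO3⁻] + 2[CO3²⁻] = (α₁ + 2α₂)·DIC
At pH 7.80: [H⁺]/K1 = 10^-1.37 = 0.042658, K2/[H⁺] = 10^-2.59 = 0.0025704
α₁ = 1/(1 + 0.042658 + 0.0025704) = 1/1.0452 = 0.9567; α₂ = α₁·K2/[H⁺] = 0.002459
α₁ + 2α₂ = 0.9616
CA = 0.9616 × 1.47 = 1.41 mmol/L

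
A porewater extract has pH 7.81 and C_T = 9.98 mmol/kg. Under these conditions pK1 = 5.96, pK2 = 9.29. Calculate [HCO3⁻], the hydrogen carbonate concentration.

[HCO3⁻] = 9.53 mmol/kg

α₁ = 1 / (1 + [H⁺]/K1 + K2/[H⁺]) = 1 / (1 + 10^-1.85 + 10^-1.48)
   = 1 / (1 + 0.014125 + 0.033113) = 1/1.0472 = 0.9549
[HCO3⁻] = α₁ × DIC = 0.9549 × 9.98 = 9.53 mmol/kg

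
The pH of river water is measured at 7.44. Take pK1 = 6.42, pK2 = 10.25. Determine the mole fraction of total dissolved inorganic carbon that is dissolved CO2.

α₀ = 1 / (1 + K1/[H⁺] + K1K2/[H⁺]²) = 1 / (1 + 10^+1.02 + 10^-1.79)
   = 1 / (1 + 10.471 + 0.016218) = 1/11.488 = 0.08705

α₀ = 0.0871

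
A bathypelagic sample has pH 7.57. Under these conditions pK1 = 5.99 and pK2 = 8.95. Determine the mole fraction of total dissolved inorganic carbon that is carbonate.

α₂ = 1 / (1 + [H⁺]/K2 + [H⁺]²/(K1K2)) = 1 / (1 + 10^+1.38 + 10^-0.20)
   = 1 / (1 + 23.988 + 0.63096) = 1/25.619 = 0.03903

α₂ = 0.0390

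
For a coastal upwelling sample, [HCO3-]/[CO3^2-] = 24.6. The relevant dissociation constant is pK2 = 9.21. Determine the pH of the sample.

From K2 = [H⁺][CO3^2-]/[HCO3-]:  pH = pK2 − log₁₀([HCO3-]/[CO3^2-])
log₁₀(24.6) = +1.391
pH = 9.21 − (+1.391) = 7.82

pH = 7.82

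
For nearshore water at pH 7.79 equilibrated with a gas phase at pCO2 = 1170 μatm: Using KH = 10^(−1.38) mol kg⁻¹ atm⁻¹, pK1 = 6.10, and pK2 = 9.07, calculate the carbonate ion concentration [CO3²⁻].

[CO2*] = KH · pCO2 = 10^(−1.38) × 1170×10^-6 = 4.877×10^-5 mol/kg
α₀ = 1/(1 + K1/[H⁺] + K1K2/[H⁺]²) = 1/(1 + 10^+1.69 + 10^+0.41) = 0.01903
DIC = [CO2*]/α₀ = 4.877×10^-5 / 0.01903 = 2.563 mmol/kg
[CO3²⁻] = α₂·DIC; α₂ = 0.04891, so [CO3²⁻] = 0.04891 × 2.563 = 0.125 mmol/kg

[CO3²⁻] = 0.125 mmol/kg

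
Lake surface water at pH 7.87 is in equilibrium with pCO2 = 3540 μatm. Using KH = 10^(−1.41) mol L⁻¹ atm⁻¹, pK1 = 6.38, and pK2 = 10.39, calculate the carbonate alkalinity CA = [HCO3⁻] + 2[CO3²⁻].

CA = 4.28 mmol/L

[CO2*] = KH · pCO2 = 10^(−1.41) × 3540×10^-6 = 1.377×10^-4 mol/L
α₀ = 1/(1 + K1/[H⁺] + K1K2/[H⁺]²) = 1/(1 + 10^+1.49 + 10^-1.03) = 0.03125
DIC = [CO2*]/α₀ = 1.377×10^-4 / 0.03125 = 4.407 mmol/L
CA = (α₁ + 2α₂)·DIC = (0.9658 + 2×0.002917) × 4.407 = 4.28 mmol/L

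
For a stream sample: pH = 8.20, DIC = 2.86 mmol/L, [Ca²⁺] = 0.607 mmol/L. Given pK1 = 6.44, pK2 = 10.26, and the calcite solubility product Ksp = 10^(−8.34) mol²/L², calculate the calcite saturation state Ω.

α₂ = 1 / (1 + [H⁺]/K2 + [H⁺]²/(K1K2)) = 1 / (1 + 10^+2.06 + 10^+0.30)
   = 1 / (1 + 114.82 + 1.9953) = 1/117.81 = 0.008488
[CO3²⁻] = α₂ × DIC = 0.008488 × 2.86 = 0.02428 mmol/L
Ksp = 10^(−8.34) = 4.571×10^-9
Ω = [Ca²⁺][CO3²⁻]/Ksp = (0.607×10^-3)(2.428×10^-5) / 4.571×10^-9 = 3.22

Ω = 3.22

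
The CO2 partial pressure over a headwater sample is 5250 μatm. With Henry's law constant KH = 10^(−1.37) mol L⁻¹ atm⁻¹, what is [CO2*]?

KH = 10^(−1.37) = 4.266×10^-2 mol L⁻¹ atm⁻¹
[CO2*] = KH · pCO2 = 4.266×10^-2 × 5250×10^-6 atm = 2.24×10^-4 mol/L

[CO2*] = 224 μmol/L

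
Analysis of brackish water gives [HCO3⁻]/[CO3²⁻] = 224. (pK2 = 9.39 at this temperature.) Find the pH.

From K2 = [H⁺][CO3²⁻]/[HCO3⁻]:  pH = pK2 − log₁₀([HCO3⁻]/[CO3²⁻])
log₁₀(224) = +2.350
pH = 9.39 − (+2.350) = 7.04

pH = 7.04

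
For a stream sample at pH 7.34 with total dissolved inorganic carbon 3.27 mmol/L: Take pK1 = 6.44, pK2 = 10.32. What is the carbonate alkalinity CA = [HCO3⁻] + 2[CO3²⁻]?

CA = 2.91 mmol/L

CA = [HCO3⁻] + 2[CO3²⁻] = (α₁ + 2α₂)·DIC
At pH 7.34: [H⁺]/K1 = 10^-0.90 = 0.12589, K2/[H⁺] = 10^-2.98 = 0.0010471
α₁ = 1/(1 + 0.12589 + 0.0010471) = 1/1.1269 = 0.8874; α₂ = α₁·K2/[H⁺] = 0.0009292
α₁ + 2α₂ = 0.8892
CA = 0.8892 × 3.27 = 2.91 mmol/L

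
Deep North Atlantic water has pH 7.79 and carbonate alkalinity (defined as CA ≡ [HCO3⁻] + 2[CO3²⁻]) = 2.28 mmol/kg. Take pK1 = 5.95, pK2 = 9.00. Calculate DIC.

DIC = 2.18 mmol/kg

CA = [HCO3⁻] + 2[CO3²⁻] = (α₁ + 2α₂)·DIC
At pH 7.79: [H⁺]/K1 = 10^-1.84 = 0.014454, K2/[H⁺] = 10^-1.21 = 0.061660
α₁ = 1/(1 + 0.014454 + 0.061660) = 1/1.0761 = 0.9293; α₂ = α₁·K2/[H⁺] = 0.05730
α₁ + 2α₂ = 1.0439
DIC = CA / (α₁ + 2α₂) = 2.28 / 1.0439 = 2.18 mmol/kg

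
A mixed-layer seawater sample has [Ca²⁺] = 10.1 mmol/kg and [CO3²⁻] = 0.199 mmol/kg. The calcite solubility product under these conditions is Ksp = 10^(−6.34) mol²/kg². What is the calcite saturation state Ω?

Ω = 4.40

Ksp = 10^(−6.34) = 4.571×10^-7
Ω = [Ca²⁺][CO3²⁻]/Ksp = (10.1×10^-3)(0.199×10^-3) / 4.571×10^-7 = 4.40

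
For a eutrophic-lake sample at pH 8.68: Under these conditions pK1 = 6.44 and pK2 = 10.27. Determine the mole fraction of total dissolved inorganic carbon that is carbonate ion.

α₂ = 1 / (1 + [H⁺]/K2 + [H⁺]²/(K1K2)) = 1 / (1 + 10^+1.59 + 10^-0.65)
   = 1 / (1 + 38.905 + 0.22387) = 1/40.128 = 0.02492

α₂ = 0.0249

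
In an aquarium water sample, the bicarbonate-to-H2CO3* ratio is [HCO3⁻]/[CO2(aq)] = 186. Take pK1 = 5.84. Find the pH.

From K1 = [H⁺][HCO3⁻]/[CO2(aq)]:  pH = pK1 + log₁₀([HCO3⁻]/[CO2(aq)])
log₁₀(186) = +2.270
pH = 5.84 + (+2.270) = 8.11

pH = 8.11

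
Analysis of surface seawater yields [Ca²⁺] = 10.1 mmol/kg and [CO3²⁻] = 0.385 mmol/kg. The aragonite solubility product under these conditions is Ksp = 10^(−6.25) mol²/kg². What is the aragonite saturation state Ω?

Ksp = 10^(−6.25) = 5.623×10^-7
Ω = [Ca²⁺][CO3²⁻]/Ksp = (10.1×10^-3)(0.385×10^-3) / 5.623×10^-7 = 6.91

Ω = 6.91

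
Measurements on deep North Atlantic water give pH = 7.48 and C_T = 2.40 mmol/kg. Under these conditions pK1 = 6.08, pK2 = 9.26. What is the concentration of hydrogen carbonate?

α₁ = 1 / (1 + [H⁺]/K1 + K2/[H⁺]) = 1 / (1 + 10^-1.40 + 10^-1.78)
   = 1 / (1 + 0.039811 + 0.016596) = 1/1.0564 = 0.9466
[HCO3⁻] = α₁ × DIC = 0.9466 × 2.40 = 2.27 mmol/kg

[HCO3⁻] = 2.27 mmol/kg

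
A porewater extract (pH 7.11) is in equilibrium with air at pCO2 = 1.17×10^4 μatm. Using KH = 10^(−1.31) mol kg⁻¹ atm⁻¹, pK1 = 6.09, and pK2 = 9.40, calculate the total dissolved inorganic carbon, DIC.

[CO2*] = KH · pCO2 = 10^(−1.31) × 1.17×10^4×10^-6 = 5.730×10^-4 mol/kg
α₀ = 1/(1 + K1/[H⁺] + K1K2/[H⁺]²) = 1/(1 + 10^+1.02 + 10^-1.27) = 0.08677
DIC = [CO2*]/α₀ = 5.730×10^-4 / 0.08677 = 6.60 mmol/kg

DIC = 6.60 mmol/kg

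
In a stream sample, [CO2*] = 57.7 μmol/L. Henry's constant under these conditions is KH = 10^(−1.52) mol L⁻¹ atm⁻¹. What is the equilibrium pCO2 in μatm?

pCO2 = 1910 μatm

KH = 10^(−1.52) = 3.020×10^-2 mol L⁻¹ atm⁻¹
pCO2 = [CO2*]/KH = 57.7×10^-6 / 3.020×10^-2 = 1.91×10^-3 atm = 1910 μatm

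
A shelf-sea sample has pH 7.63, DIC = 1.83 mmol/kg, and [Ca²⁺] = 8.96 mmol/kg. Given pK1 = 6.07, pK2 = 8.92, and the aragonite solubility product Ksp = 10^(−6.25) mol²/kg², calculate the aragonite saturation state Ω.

α₂ = 1 / (1 + [H⁺]/K2 + [H⁺]²/(K1K2)) = 1 / (1 + 10^+1.29 + 10^-0.27)
   = 1 / (1 + 19.498 + 0.53703) = 1/21.035 = 0.04754
[CO3²⁻] = α₂ × DIC = 0.04754 × 1.83 = 0.08700 mmol/kg
Ksp = 10^(−6.25) = 5.623×10^-7
Ω = [Ca²⁺][CO3²⁻]/Ksp = (8.96×10^-3)(8.700×10^-5) / 5.623×10^-7 = 1.39

Ω = 1.39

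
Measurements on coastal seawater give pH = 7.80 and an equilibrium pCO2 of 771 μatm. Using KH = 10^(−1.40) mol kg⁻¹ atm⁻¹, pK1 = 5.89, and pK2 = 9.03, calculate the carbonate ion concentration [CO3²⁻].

[CO3²⁻] = 0.147 mmol/kg

[CO2*] = KH · pCO2 = 10^(−1.40) × 771×10^-6 = 3.069×10^-5 mol/kg
α₀ = 1/(1 + K1/[H⁺] + K1K2/[H⁺]²) = 1/(1 + 10^+1.91 + 10^+0.68) = 0.01149
DIC = [CO2*]/α₀ = 3.069×10^-5 / 0.01149 = 2.673 mmol/kg
[CO3²⁻] = α₂·DIC; α₂ = 0.05497, so [CO3²⁻] = 0.05497 × 2.673 = 0.147 mmol/kg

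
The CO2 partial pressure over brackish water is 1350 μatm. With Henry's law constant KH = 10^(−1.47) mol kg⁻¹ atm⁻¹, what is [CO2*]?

KH = 10^(−1.47) = 3.388×10^-2 mol kg⁻¹ atm⁻¹
[CO2*] = KH · pCO2 = 3.388×10^-2 × 1350×10^-6 atm = 4.57×10^-5 mol/kg

[CO2*] = 45.7 μmol/kg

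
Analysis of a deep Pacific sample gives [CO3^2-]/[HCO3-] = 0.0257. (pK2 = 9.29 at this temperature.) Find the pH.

From K2 = [H⁺][CO3^2-]/[HCO3-]:  pH = pK2 + log₁₀([CO3^2-]/[HCO3-])
log₁₀(0.0257) = -1.590
pH = 9.29 + (-1.590) = 7.70

pH = 7.70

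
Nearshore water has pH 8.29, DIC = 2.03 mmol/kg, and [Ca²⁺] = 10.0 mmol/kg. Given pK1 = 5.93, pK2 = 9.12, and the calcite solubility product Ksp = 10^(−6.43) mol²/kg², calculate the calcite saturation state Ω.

α₂ = 1 / (1 + [H⁺]/K2 + [H⁺]²/(K1K2)) = 1 / (1 + 10^+0.83 + 10^-1.53)
   = 1 / (1 + 6.7608 + 0.029512) = 1/7.7903 = 0.1284
[CO3²⁻] = α₂ × DIC = 0.1284 × 2.03 = 0.2606 mmol/kg
Ksp = 10^(−6.43) = 3.715×10^-7
Ω = [Ca²⁺][CO3²⁻]/Ksp = (10.0×10^-3)(2.606×10^-4) / 3.715×10^-7 = 7.01

Ω = 7.01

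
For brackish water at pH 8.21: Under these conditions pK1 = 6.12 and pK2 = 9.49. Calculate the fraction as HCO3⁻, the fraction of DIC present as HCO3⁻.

α₁ = 1 / (1 + [H⁺]/K1 + K2/[H⁺]) = 1 / (1 + 10^-2.09 + 10^-1.28)
   = 1 / (1 + 0.0081283 + 0.052481) = 1/1.0606 = 0.9429

α₁ = 0.943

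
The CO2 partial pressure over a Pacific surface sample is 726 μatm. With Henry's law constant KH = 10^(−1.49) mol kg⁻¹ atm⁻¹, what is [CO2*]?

[CO2*] = 23.5 μmol/kg

KH = 10^(−1.49) = 3.236×10^-2 mol kg⁻¹ atm⁻¹
[CO2*] = KH · pCO2 = 3.236×10^-2 × 726×10^-6 atm = 2.35×10^-5 mol/kg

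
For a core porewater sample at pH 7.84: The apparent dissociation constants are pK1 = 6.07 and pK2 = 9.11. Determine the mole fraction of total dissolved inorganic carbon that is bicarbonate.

α₁ = 0.934

α₁ = 1 / (1 + [H⁺]/K1 + K2/[H⁺]) = 1 / (1 + 10^-1.77 + 10^-1.27)
   = 1 / (1 + 0.016982 + 0.053703) = 1/1.0707 = 0.9340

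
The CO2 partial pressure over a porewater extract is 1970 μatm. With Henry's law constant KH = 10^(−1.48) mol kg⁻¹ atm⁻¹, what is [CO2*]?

KH = 10^(−1.48) = 3.311×10^-2 mol kg⁻¹ atm⁻¹
[CO2*] = KH · pCO2 = 3.311×10^-2 × 1970×10^-6 atm = 6.52×10^-5 mol/kg

[CO2*] = 65.2 μmol/kg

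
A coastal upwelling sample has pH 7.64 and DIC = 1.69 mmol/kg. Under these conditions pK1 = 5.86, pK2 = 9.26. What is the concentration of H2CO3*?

α₀ = 1 / (1 + K1/[H⁺] + K1K2/[H⁺]²) = 1 / (1 + 10^+1.78 + 10^+0.16)
   = 1 / (1 + 60.256 + 1.4454) = 1/62.701 = 0.01595
[CO2*] = α₀ × DIC = 0.01595 × 1.69 = 0.0270 mmol/kg

[CO2*] = 0.0270 mmol/kg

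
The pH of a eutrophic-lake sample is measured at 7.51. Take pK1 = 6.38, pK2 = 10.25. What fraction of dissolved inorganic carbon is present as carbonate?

α₂ = 1 / (1 + [H⁺]/K2 + [H⁺]²/(K1K2)) = 1 / (1 + 10^+2.74 + 10^+1.61)
   = 1 / (1 + 549.54 + 40.738) = 1/591.28 = 0.001691

α₂ = 0.00169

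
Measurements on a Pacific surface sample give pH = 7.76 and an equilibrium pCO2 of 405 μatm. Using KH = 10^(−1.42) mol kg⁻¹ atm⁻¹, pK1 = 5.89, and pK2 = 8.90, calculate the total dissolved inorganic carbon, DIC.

[CO2*] = KH · pCO2 = 10^(−1.42) × 405×10^-6 = 1.540×10^-5 mol/kg
α₀ = 1/(1 + K1/[H⁺] + K1K2/[H⁺]²) = 1/(1 + 10^+1.87 + 10^+0.73) = 0.01242
DIC = [CO2*]/α₀ = 1.540×10^-5 / 0.01242 = 1.24 mmol/kg

DIC = 1.24 mmol/kg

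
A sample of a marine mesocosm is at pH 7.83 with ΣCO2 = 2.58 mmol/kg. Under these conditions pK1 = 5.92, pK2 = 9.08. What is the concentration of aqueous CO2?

α₀ = 1 / (1 + K1/[H⁺] + K1K2/[H⁺]²) = 1 / (1 + 10^+1.91 + 10^+0.66)
   = 1 / (1 + 81.283 + 4.5709) = 1/86.854 = 0.01151
[CO2*] = α₀ × DIC = 0.01151 × 2.58 = 0.0297 mmol/kg

[CO2*] = 0.0297 mmol/kg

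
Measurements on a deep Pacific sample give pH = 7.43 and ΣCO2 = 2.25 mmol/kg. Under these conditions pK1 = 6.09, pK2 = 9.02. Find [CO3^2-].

[CO3²⁻] = 0.0540 mmol/kg

α₂ = 1 / (1 + [H⁺]/K2 + [H⁺]²/(K1K2)) = 1 / (1 + 10^+1.59 + 10^+0.25)
   = 1 / (1 + 38.905 + 1.7783) = 1/41.683 = 0.02399
[CO3²⁻] = α₂ × DIC = 0.02399 × 2.25 = 0.0540 mmol/kg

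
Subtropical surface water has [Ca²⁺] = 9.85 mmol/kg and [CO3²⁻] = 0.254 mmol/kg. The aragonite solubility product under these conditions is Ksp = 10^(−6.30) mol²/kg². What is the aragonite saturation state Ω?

Ksp = 10^(−6.30) = 5.012×10^-7
Ω = [Ca²⁺][CO3²⁻]/Ksp = (9.85×10^-3)(0.254×10^-3) / 5.012×10^-7 = 4.99

Ω = 4.99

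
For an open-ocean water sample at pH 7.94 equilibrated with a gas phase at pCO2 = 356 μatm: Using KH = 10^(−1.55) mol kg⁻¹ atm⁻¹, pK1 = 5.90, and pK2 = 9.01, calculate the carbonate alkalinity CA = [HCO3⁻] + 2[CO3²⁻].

CA = 1.29 mmol/kg

[CO2*] = KH · pCO2 = 10^(−1.55) × 356×10^-6 = 1.003×10^-5 mol/kg
α₀ = 1/(1 + K1/[H⁺] + K1K2/[H⁺]²) = 1/(1 + 10^+2.04 + 10^+0.97) = 0.008335
DIC = [CO2*]/α₀ = 1.003×10^-5 / 0.008335 = 1.204 mmol/kg
CA = (α₁ + 2α₂)·DIC = (0.9139 + 2×0.07778) × 1.204 = 1.29 mmol/kg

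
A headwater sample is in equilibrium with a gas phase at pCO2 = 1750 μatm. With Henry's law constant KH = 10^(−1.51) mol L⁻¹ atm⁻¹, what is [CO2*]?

KH = 10^(−1.51) = 3.090×10^-2 mol L⁻¹ atm⁻¹
[CO2*] = KH · pCO2 = 3.090×10^-2 × 1750×10^-6 atm = 5.41×10^-5 mol/L

[CO2*] = 54.1 μmol/L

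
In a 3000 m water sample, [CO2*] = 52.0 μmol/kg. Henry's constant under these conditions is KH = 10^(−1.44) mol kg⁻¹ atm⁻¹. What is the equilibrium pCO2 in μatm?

KH = 10^(−1.44) = 3.631×10^-2 mol kg⁻¹ atm⁻¹
pCO2 = [CO2*]/KH = 52.0×10^-6 / 3.631×10^-2 = 1.43×10^-3 atm = 1430 μatm

pCO2 = 1430 μatm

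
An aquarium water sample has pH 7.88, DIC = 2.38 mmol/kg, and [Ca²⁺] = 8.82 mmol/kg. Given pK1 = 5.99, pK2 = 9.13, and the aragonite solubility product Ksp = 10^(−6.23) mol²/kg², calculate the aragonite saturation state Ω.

α₂ = 1 / (1 + [H⁺]/K2 + [H⁺]²/(K1K2)) = 1 / (1 + 10^+1.25 + 10^-0.64)
   = 1 / (1 + 17.783 + 0.22909) = 1/19.012 = 0.05260
[CO3²⁻] = α₂ × DIC = 0.05260 × 2.38 = 0.1252 mmol/kg
Ksp = 10^(−6.23) = 5.888×10^-7
Ω = [Ca²⁺][CO3²⁻]/Ksp = (8.82×10^-3)(1.252×10^-4) / 5.888×10^-7 = 1.88

Ω = 1.88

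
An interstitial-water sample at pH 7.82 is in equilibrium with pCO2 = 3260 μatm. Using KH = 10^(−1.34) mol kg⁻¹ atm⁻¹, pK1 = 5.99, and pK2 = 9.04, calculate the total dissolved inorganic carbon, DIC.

[CO2*] = KH · pCO2 = 10^(−1.34) × 3260×10^-6 = 1.490×10^-4 mol/kg
α₀ = 1/(1 + K1/[H⁺] + K1K2/[H⁺]²) = 1/(1 + 10^+1.83 + 10^+0.61) = 0.01376
DIC = [CO2*]/α₀ = 1.490×10^-4 / 0.01376 = 10.8 mmol/kg

DIC = 10.8 mmol/kg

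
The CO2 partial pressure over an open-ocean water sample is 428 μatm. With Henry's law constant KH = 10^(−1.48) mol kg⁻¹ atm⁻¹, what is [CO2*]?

[CO2*] = 14.2 μmol/kg

KH = 10^(−1.48) = 3.311×10^-2 mol kg⁻¹ atm⁻¹
[CO2*] = KH · pCO2 = 3.311×10^-2 × 428×10^-6 atm = 1.42×10^-5 mol/kg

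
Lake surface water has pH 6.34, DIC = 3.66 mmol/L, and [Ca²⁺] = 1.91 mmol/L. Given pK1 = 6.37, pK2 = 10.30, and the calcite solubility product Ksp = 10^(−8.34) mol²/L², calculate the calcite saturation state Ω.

α₂ = 1 / (1 + [H⁺]/K2 + [H⁺]²/(K1K2)) = 1 / (1 + 10^+3.96 + 10^+3.99)
   = 1 / (1 + 9120.1 + 9772.4) = 1/1.8893×10^4 = 5.293×10^-5
[CO3²⁻] = α₂ × DIC = 5.293×10^-5 × 3.66 = 0.0001937 mmol/L = 0.1937 μmol/L
Ksp = 10^(−8.34) = 4.571×10^-9
Ω = [Ca²⁺][CO3²⁻]/Ksp = (1.91×10^-3)(1.937×10^-7) / 4.571×10^-9 = 0.0809

Ω = 0.0809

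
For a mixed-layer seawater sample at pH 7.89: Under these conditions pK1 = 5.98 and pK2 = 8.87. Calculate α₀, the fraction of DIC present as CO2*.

α₀ = 0.0110

α₀ = 1 / (1 + K1/[H⁺] + K1K2/[H⁺]²) = 1 / (1 + 10^+1.91 + 10^+0.93)
   = 1 / (1 + 81.283 + 8.5114) = 1/90.794 = 0.01101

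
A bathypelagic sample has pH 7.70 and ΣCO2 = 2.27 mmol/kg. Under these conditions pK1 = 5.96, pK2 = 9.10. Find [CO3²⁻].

α₂ = 1 / (1 + [H⁺]/K2 + [H⁺]²/(K1K2)) = 1 / (1 + 10^+1.40 + 10^-0.34)
   = 1 / (1 + 25.119 + 0.45709) = 1/26.576 = 0.03763
[CO3²⁻] = α₂ × DIC = 0.03763 × 2.27 = 0.0854 mmol/kg

[CO3²⁻] = 0.0854 mmol/kg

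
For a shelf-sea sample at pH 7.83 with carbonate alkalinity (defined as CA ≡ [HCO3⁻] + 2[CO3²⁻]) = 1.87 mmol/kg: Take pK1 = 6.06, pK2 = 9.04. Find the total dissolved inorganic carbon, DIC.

DIC = 1.80 mmol/kg

CA = [HCO3⁻] + 2[CO3²⁻] = (α₁ + 2α₂)·DIC
At pH 7.83: [H⁺]/K1 = 10^-1.77 = 0.016982, K2/[H⁺] = 10^-1.21 = 0.061660
α₁ = 1/(1 + 0.016982 + 0.061660) = 1/1.0786 = 0.9271; α₂ = α₁·K2/[H⁺] = 0.05716
α₁ + 2α₂ = 1.0414
DIC = CA / (α₁ + 2α₂) = 1.87 / 1.0414 = 1.80 mmol/kg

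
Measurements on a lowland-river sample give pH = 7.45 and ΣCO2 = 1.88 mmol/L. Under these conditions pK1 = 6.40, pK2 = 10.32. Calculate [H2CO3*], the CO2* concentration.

[CO2*] = 0.154 mmol/L

α₀ = 1 / (1 + K1/[H⁺] + K1K2/[H⁺]²) = 1 / (1 + 10^+1.05 + 10^-1.82)
   = 1 / (1 + 11.220 + 0.015136) = 1/12.235 = 0.08173
[CO2*] = α₀ × DIC = 0.08173 × 1.88 = 0.154 mmol/L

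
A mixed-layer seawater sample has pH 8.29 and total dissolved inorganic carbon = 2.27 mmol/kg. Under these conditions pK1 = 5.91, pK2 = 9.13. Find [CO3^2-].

α₂ = 1 / (1 + [H⁺]/K2 + [H⁺]²/(K1K2)) = 1 / (1 + 10^+0.84 + 10^-1.54)
   = 1 / (1 + 6.9183 + 0.028840) = 1/7.9472 = 0.1258
[CO3²⁻] = α₂ × DIC = 0.1258 × 2.27 = 0.286 mmol/kg

[CO3²⁻] = 0.286 mmol/kg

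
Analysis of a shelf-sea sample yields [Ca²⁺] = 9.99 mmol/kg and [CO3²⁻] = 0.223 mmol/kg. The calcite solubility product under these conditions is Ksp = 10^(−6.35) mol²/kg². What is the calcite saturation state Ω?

Ksp = 10^(−6.35) = 4.467×10^-7
Ω = [Ca²⁺][CO3²⁻]/Ksp = (9.99×10^-3)(0.223×10^-3) / 4.467×10^-7 = 4.99

Ω = 4.99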